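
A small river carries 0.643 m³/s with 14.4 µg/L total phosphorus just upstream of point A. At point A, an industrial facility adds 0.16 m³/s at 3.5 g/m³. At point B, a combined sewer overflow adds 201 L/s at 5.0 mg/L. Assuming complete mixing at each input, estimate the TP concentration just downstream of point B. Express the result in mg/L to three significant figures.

1.57 mg/L

14.4 µg/L = 0.0144 mg/L.
After input A: C = (0.643·0.0144 + 0.16·3.5) / 0.803 = 0.7089 mg/L.
201 L/s = 0.201 m³/s.
After input B: C = (0.803·0.7089 + 0.201·5) / 1.004 = 1.568 mg/L.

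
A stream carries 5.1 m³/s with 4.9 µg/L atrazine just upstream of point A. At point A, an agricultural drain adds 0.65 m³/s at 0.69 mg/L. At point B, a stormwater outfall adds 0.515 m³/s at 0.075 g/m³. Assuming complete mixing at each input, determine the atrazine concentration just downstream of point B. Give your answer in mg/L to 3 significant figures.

0.0817 mg/L

4.9 µg/L = 0.0049 mg/L.
After input A: C = (5.1·0.0049 + 0.65·0.69) / 5.75 = 0.08235 mg/L.
After input B: C = (5.75·0.08235 + 0.515·0.075) / 6.265 = 0.08174 mg/L.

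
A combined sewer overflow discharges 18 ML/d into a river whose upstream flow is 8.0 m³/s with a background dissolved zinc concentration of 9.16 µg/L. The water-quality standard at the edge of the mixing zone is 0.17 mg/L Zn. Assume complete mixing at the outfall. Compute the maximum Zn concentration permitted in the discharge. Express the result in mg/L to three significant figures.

6.35 mg/L

18 ML/d = 0.2083 m³/s.
9.16 µg/L = 0.00916 mg/L.
Mass balance: 0.17·8.208 = 0.2083·Cₑ + 8·0.00916.
Cₑ = (1.395 − 0.07328) / 0.2083 = 6.346 mg/L.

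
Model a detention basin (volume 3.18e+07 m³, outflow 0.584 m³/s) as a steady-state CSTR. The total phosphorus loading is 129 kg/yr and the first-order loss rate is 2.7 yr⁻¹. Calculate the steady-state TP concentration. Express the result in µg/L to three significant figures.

1.24 µg/L

Outflow Q = 0.584 m³/s × 3.156e+07 s/yr = 1.843e+07 m³/yr.
Steady-state CSTR mass balance: W = Q·C + k·V·C, so C = W/(Q + kV).
Q + kV = 1.843e+07 + 2.7·3.18e+07 = 1.043e+08 m³/yr.
C = 129/1.043e+08 = 1.237e-06 kg/m³ = 0.001237 mg/L = 1.237 µg/L.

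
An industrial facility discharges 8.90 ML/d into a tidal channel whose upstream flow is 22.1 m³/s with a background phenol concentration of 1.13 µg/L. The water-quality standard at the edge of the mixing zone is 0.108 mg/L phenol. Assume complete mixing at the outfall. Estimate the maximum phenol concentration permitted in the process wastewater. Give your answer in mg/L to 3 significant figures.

23.0 mg/L

8.90 ML/d = 0.103 m³/s.
1.13 µg/L = 0.00113 mg/L.
Mass balance: 0.108·22.2 = 0.103·Cₑ + 22.1·0.00113.
Cₑ = (2.398 − 0.02497) / 0.103 = 23.04 mg/L.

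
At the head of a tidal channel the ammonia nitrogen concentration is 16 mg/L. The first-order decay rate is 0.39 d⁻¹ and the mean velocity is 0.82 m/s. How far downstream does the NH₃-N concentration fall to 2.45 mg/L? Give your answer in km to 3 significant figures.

From C = C₀·e^(−kt), t = ln(C₀/C)/k = ln(16/2.45)/0.39 = 1.877/0.39 = 4.812 d.
Distance = v·t = 0.82 m/s × 4.157e+05 s = 3.409e+05 m = 340.9 km.

341 km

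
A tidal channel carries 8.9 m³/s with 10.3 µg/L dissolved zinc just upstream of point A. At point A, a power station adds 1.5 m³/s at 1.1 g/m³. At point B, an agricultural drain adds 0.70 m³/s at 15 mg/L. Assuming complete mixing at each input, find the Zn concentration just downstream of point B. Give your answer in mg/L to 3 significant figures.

1.10 mg/L

10.3 µg/L = 0.0103 mg/L.
After input A: C = (8.9·0.0103 + 1.5·1.1) / 10.4 = 0.1675 mg/L.
After input B: C = (10.4·0.1675 + 0.7·15) / 11.1 = 1.103 mg/L.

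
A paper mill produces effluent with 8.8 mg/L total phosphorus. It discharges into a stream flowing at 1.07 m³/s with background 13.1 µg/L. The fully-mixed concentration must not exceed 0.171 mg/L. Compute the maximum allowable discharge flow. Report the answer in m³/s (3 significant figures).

13.1 µg/L = 0.0131 mg/L.
Mass balance at complete mixing: C_std·(Q_w + Q_r) = Q_w·C_e + Q_r·C_b.
Rearranging, Q_w = Q_r·(C_std − C_b)/(C_e − C_std) = 1.07·(0.171 − 0.0131) / (8.8 − 0.171) = 0.01958 m³/s.

0.0196 m³/s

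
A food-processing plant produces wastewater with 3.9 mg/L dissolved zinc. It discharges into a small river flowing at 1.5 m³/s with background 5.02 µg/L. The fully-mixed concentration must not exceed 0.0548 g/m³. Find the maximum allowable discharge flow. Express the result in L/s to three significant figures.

5.02 µg/L = 0.00502 mg/L.
Mass balance at complete mixing: C_std·(Q_w + Q_r) = Q_w·C_e + Q_r·C_b.
Rearranging, Q_w = Q_r·(C_std − C_b)/(C_e − C_std) = 1.5·(0.0548 − 0.00502) / (3.9 − 0.0548) = 0.01942 m³/s.
= 19.42 L/s.

19.4 L/s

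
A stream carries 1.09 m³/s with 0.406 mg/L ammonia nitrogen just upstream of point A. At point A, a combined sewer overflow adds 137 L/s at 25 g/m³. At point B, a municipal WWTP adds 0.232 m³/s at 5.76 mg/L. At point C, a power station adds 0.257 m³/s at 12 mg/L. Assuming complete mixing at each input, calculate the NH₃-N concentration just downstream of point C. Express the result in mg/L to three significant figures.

137 L/s = 0.137 m³/s.
After input A: C = (1.09·0.406 + 0.137·25) / 1.227 = 3.152 mg/L.
After input B: C = (1.227·3.152 + 0.232·5.76) / 1.459 = 3.567 mg/L.
After input C: C = (1.459·3.567 + 0.257·12) / 1.716 = 4.83 mg/L.

4.83 mg/L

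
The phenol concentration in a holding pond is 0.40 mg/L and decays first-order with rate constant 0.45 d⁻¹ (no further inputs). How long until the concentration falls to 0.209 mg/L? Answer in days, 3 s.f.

1.44 d

t = ln(C₀/C)/k = ln(0.40/0.209)/0.45 = 0.6491/0.45 = 1.443 d.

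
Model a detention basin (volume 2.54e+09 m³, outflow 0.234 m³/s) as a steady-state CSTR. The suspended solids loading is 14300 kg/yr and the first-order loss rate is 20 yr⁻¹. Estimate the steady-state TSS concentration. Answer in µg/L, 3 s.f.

0.281 µg/L

Outflow Q = 0.234 m³/s × 3.156e+07 s/yr = 7.384e+06 m³/yr.
Steady-state CSTR mass balance: W = Q·C + k·V·C, so C = W/(Q + kV).
Q + kV = 7.384e+06 + 20·2.54e+09 = 5.081e+10 m³/yr.
C = 14300/5.081e+10 = 2.815e-07 kg/m³ = 0.0002815 mg/L = 0.2815 µg/L.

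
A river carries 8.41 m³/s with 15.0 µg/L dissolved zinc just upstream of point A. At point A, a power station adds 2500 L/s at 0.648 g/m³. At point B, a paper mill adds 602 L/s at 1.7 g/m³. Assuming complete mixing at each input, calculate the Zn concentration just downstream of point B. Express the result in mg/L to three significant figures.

0.241 mg/L

15.0 µg/L = 0.015 mg/L.
2500 L/s = 2.5 m³/s.
After input A: C = (8.41·0.015 + 2.5·0.648) / 10.91 = 0.1601 mg/L.
602 L/s = 0.602 m³/s.
After input B: C = (10.91·0.1601 + 0.602·1.7) / 11.51 = 0.2406 mg/L.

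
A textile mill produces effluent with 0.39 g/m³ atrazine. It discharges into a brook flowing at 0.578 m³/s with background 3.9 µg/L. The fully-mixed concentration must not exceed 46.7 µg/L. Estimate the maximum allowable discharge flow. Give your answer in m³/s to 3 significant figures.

0.0721 m³/s

3.9 µg/L = 0.0039 mg/L.
46.7 µg/L = 0.0467 mg/L.
Mass balance at complete mixing: C_std·(Q_w + Q_r) = Q_w·C_e + Q_r·C_b.
Rearranging, Q_w = Q_r·(C_std − C_b)/(C_e − C_std) = 0.578·(0.0467 − 0.0039) / (0.39 − 0.0467) = 0.07206 m³/s.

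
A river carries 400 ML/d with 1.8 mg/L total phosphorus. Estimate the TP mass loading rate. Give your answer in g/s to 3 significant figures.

8.33 g/s

400 ML/d = 4.63 m³/s.
Mass flux = Q·C = 4.63 m³/s × 1.8 g/m³ = 8.333 g/s.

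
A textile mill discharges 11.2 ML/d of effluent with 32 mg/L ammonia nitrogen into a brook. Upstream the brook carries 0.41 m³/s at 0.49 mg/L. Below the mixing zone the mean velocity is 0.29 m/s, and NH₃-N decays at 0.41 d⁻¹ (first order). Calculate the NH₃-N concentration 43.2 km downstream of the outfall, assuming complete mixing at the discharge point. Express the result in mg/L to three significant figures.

3.97 mg/L

11.2 ML/d = 0.1296 m³/s.
After complete mixing, C₀ = (0.1296·32 + 0.41·0.49) / 0.5396 = 8.059 mg/L.
Travel time t = 4.32e+04 m / 0.29 m/s = 1.49e+05 s = 1.724 d.
C = 8.059·exp(−0.41·1.724) = 8.059·0.4932 = 3.975 mg/L.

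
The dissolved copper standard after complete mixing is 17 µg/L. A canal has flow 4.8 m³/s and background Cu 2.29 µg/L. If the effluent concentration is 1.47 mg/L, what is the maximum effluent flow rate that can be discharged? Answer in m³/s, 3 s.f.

0.0486 m³/s

2.29 µg/L = 0.00229 mg/L.
17 µg/L = 0.017 mg/L.
Mass balance at complete mixing: C_std·(Q_w + Q_r) = Q_w·C_e + Q_r·C_b.
Rearranging, Q_w = Q_r·(C_std − C_b)/(C_e − C_std) = 4.8·(0.017 − 0.00229) / (1.47 − 0.017) = 0.04859 m³/s.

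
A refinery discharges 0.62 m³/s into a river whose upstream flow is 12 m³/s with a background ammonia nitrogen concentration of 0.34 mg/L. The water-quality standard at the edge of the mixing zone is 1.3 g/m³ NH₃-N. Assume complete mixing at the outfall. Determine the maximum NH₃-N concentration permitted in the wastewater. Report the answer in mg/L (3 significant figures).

Mass balance: 1.3·12.62 = 0.62·Cₑ + 12·0.34.
Cₑ = (16.41 − 4.08) / 0.62 = 19.88 mg/L.

19.9 mg/L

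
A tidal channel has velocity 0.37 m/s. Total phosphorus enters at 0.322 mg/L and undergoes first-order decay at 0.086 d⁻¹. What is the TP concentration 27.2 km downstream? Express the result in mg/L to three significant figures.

0.299 mg/L

Travel time t = 27.2 km / 0.37 m/s = 2.72e+04/0.37 = 7.351e+04 s = 0.8509 d.
First-order decay: C = 0.322·exp(−0.086·0.8509) = 0.322·0.9294 = 0.2993 mg/L.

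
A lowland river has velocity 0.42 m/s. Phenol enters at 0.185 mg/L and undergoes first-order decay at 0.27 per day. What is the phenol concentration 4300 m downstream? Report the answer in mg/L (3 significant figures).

Travel time t = 4300 m / 0.42 m/s = 4300/0.42 = 1.024e+04 s = 0.1185 d.
First-order decay: C = 0.185·exp(−0.27·0.1185) = 0.185·0.9685 = 0.1792 mg/L.

0.179 mg/L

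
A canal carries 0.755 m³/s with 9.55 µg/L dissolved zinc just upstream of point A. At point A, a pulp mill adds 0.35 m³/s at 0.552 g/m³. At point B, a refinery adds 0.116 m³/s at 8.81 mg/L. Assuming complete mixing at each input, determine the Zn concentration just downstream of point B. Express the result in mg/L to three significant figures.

9.55 µg/L = 0.00955 mg/L.
After input A: C = (0.755·0.00955 + 0.35·0.552) / 1.105 = 0.1814 mg/L.
After input B: C = (1.105·0.1814 + 0.116·8.81) / 1.221 = 1.001 mg/L.

1.00 mg/L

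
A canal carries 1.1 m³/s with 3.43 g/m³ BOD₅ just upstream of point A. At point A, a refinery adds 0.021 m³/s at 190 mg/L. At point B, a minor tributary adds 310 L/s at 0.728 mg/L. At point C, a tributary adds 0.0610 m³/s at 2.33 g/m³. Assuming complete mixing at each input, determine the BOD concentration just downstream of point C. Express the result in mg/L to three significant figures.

After input A: C = (1.1·3.43 + 0.021·190) / 1.121 = 6.925 mg/L.
310 L/s = 0.31 m³/s.
After input B: C = (1.121·6.925 + 0.31·0.728) / 1.431 = 5.583 mg/L.
After input C: C = (1.431·5.583 + 0.061·2.33) / 1.492 = 5.45 mg/L.

5.45 mg/L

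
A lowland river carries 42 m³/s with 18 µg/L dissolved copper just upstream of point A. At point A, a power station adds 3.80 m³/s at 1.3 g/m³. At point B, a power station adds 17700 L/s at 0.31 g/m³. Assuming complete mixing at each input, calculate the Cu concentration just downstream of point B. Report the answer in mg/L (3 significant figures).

18 µg/L = 0.018 mg/L.
After input A: C = (42·0.018 + 3.8·1.3) / 45.8 = 0.1244 mg/L.
17700 L/s = 17.7 m³/s.
After input B: C = (45.8·0.1244 + 17.7·0.31) / 63.5 = 0.1761 mg/L.

0.176 mg/L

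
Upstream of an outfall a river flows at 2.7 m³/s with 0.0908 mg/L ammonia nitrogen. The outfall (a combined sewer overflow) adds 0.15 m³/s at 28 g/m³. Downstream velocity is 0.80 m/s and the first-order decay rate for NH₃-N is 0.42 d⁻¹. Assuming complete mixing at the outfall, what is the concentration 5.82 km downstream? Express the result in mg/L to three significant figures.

1.51 mg/L

After complete mixing, C₀ = (0.15·28 + 2.7·0.0908) / 2.85 = 1.56 mg/L.
Travel time t = 5820 m / 0.80 m/s = 7275 s = 0.0842 d.
C = 1.56·exp(−0.42·0.0842) = 1.56·0.9653 = 1.506 mg/L.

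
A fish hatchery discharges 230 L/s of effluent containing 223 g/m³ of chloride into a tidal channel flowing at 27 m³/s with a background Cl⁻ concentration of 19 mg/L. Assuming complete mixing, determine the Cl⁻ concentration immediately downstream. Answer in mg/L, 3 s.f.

20.7 mg/L

230 L/s = 0.23 m³/s.
Flow-weighted mixing gives C = (0.23·223 + 27·19) / (0.23 + 27) = 564.3/27.23 = 20.72 mg/L.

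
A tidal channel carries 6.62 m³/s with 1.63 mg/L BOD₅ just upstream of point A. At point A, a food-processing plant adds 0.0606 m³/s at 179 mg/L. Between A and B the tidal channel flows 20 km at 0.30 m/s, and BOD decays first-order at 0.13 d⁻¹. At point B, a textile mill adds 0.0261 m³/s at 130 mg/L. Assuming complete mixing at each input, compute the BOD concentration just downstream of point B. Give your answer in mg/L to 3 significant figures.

After input A: C = (6.62·1.63 + 0.0606·179) / 6.681 = 3.239 mg/L.
Over the 20 km reach to input B (t = 6.667e+04 s = 0.7716 d), decay gives C = 3.239·exp(−0.13·0.7716) = 2.93 mg/L.
After input B: C = (6.681·2.93 + 0.0261·130) / 6.707 = 3.424 mg/L.

3.42 mg/L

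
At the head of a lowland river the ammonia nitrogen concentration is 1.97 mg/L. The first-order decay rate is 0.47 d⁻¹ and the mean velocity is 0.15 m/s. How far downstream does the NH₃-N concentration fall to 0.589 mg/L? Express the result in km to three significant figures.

33.3 km

From C = C₀·e^(−kt), t = ln(C₀/C)/k = ln(1.97/0.589)/0.47 = 1.207/0.47 = 2.569 d.
Distance = v·t = 0.15 m/s × 2.219e+05 s = 3.329e+04 m = 33.29 km.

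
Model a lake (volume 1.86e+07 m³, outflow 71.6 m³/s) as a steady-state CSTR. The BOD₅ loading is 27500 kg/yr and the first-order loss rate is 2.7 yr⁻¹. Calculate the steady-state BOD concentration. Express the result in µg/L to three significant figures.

11.9 µg/L

Outflow Q = 71.6 m³/s × 3.156e+07 s/yr = 2.26e+09 m³/yr.
Steady-state CSTR mass balance: W = Q·C + k·V·C, so C = W/(Q + kV).
Q + kV = 2.26e+09 + 2.7·1.86e+07 = 2.31e+09 m³/yr.
C = 27500/2.31e+09 = 1.191e-05 kg/m³ = 0.01191 mg/L = 11.91 µg/L.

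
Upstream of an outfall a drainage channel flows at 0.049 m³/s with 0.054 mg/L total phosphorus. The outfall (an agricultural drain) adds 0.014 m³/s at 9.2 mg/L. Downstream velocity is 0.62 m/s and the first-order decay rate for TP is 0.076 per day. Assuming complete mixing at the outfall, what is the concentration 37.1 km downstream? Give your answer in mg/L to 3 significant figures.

After complete mixing, C₀ = (0.014·9.2 + 0.049·0.054) / 0.063 = 2.086 mg/L.
Travel time t = 3.71e+04 m / 0.62 m/s = 5.984e+04 s = 0.6926 d.
C = 2.086·exp(−0.076·0.6926) = 2.086·0.9487 = 1.979 mg/L.

1.98 mg/L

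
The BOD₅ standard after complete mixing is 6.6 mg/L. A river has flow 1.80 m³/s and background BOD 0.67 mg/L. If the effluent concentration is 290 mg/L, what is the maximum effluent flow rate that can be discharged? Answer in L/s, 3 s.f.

37.7 L/s

Mass balance at complete mixing: C_std·(Q_w + Q_r) = Q_w·C_e + Q_r·C_b.
Rearranging, Q_w = Q_r·(C_std − C_b)/(C_e − C_std) = 1.80·(6.6 − 0.67) / (290 − 6.6) = 0.03766 m³/s.
= 37.66 L/s.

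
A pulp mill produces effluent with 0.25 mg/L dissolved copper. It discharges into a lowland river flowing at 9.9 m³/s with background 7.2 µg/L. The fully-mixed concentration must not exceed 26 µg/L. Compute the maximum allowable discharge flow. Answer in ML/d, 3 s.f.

71.8 ML/d

7.2 µg/L = 0.0072 mg/L.
26 µg/L = 0.026 mg/L.
Mass balance at complete mixing: C_std·(Q_w + Q_r) = Q_w·C_e + Q_r·C_b.
Rearranging, Q_w = Q_r·(C_std − C_b)/(C_e − C_std) = 9.9·(0.026 − 0.0072) / (0.25 − 0.026) = 0.8309 m³/s.
= 71.79 ML/d.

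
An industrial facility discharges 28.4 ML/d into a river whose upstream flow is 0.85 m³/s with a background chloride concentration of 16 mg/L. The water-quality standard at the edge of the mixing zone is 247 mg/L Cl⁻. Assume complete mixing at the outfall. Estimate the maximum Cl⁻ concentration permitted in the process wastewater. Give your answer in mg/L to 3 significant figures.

28.4 ML/d = 0.3287 m³/s.
Mass balance: 247·1.179 = 0.3287·Cₑ + 0.85·16.
Cₑ = (291.1 − 13.6) / 0.3287 = 844.3 mg/L.

844 mg/L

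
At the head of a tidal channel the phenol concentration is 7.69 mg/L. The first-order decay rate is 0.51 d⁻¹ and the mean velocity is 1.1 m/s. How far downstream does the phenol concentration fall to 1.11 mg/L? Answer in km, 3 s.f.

From C = C₀·e^(−kt), t = ln(C₀/C)/k = ln(7.69/1.11)/0.51 = 1.936/0.51 = 3.795 d.
Distance = v·t = 1.1 m/s × 3.279e+05 s = 3.607e+05 m = 360.7 km.

361 km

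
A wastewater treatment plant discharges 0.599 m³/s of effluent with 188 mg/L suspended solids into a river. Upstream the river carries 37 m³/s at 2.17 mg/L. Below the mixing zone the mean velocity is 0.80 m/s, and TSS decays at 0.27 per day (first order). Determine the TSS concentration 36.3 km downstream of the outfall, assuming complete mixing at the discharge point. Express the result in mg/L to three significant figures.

4.45 mg/L

After complete mixing, C₀ = (0.599·188 + 37·2.17) / 37.6 = 5.131 mg/L.
Travel time t = 3.63e+04 m / 0.80 m/s = 4.538e+04 s = 0.5252 d.
C = 5.131·exp(−0.27·0.5252) = 5.131·0.8678 = 4.452 mg/L.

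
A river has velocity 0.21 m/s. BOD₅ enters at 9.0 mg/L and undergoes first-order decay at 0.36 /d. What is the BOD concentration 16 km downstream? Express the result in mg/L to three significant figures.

6.55 mg/L

Travel time t = 16 km / 0.21 m/s = 1.6e+04/0.21 = 7.619e+04 s = 0.8818 d.
First-order decay: C = 9.0·exp(−0.36·0.8818) = 9.0·0.728 = 6.552 mg/L.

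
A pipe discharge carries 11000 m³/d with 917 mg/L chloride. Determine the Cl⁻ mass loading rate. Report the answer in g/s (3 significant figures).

117 g/s

11000 m³/d = 0.1273 m³/s.
Mass flux = Q·C = 0.1273 m³/s × 917 g/m³ = 116.7 g/s.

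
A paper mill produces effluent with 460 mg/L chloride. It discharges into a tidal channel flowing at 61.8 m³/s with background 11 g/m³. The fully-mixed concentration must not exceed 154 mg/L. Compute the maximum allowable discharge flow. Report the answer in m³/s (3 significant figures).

Mass balance at complete mixing: C_std·(Q_w + Q_r) = Q_w·C_e + Q_r·C_b.
Rearranging, Q_w = Q_r·(C_std − C_b)/(C_e − C_std) = 61.8·(154 − 11) / (460 − 154) = 28.88 m³/s.

28.9 m³/s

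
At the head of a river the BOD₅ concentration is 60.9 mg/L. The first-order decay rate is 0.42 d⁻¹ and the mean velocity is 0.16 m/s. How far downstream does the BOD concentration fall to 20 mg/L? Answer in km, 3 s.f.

36.7 km

From C = C₀·e^(−kt), t = ln(C₀/C)/k = ln(60.9/20)/0.42 = 1.114/0.42 = 2.651 d.
Distance = v·t = 0.16 m/s × 2.291e+05 s = 3.665e+04 m = 36.65 km.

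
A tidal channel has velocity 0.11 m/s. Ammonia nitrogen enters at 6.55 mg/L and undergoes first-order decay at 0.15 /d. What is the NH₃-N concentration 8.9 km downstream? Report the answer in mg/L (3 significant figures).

Travel time t = 8.9 km / 0.11 m/s = 8900/0.11 = 8.091e+04 s = 0.9364 d.
First-order decay: C = 6.55·exp(−0.15·0.9364) = 6.55·0.869 = 5.692 mg/L.

5.69 mg/L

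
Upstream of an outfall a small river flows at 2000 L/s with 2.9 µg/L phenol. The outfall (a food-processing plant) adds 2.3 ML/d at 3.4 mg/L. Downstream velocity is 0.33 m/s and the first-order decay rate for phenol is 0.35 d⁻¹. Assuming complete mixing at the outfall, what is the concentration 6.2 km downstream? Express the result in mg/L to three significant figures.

0.0440 mg/L

2.3 ML/d = 0.02662 m³/s.
2000 L/s = 2 m³/s.
2.9 µg/L = 0.0029 mg/L.
After complete mixing, C₀ = (0.02662·3.4 + 2·0.0029) / 2.027 = 0.04752 mg/L.
Travel time t = 6200 m / 0.33 m/s = 1.879e+04 s = 0.2175 d.
C = 0.04752·exp(−0.35·0.2175) = 0.04752·0.9267 = 0.04404 mg/L.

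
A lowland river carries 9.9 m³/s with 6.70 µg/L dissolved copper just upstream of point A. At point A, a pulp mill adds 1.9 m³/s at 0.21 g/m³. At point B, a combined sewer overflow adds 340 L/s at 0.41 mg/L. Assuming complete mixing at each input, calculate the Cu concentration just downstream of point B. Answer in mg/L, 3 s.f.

0.0498 mg/L

6.70 µg/L = 0.0067 mg/L.
After input A: C = (9.9·0.0067 + 1.9·0.21) / 11.8 = 0.03943 mg/L.
340 L/s = 0.34 m³/s.
After input B: C = (11.8·0.03943 + 0.34·0.41) / 12.14 = 0.04981 mg/L.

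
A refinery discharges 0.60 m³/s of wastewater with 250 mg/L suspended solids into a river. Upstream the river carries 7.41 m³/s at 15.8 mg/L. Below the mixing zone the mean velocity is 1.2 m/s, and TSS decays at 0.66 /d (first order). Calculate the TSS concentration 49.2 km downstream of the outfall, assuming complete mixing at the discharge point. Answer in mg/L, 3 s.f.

After complete mixing, C₀ = (0.6·250 + 7.41·15.8) / 8.01 = 33.34 mg/L.
Travel time t = 4.92e+04 m / 1.2 m/s = 4.1e+04 s = 0.4745 d.
C = 33.34·exp(−0.66·0.4745) = 33.34·0.7311 = 24.38 mg/L.

24.4 mg/L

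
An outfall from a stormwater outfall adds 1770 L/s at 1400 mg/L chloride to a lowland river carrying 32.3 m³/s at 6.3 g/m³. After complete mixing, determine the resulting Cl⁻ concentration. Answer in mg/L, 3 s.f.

78.7 mg/L

1770 L/s = 1.77 m³/s.
Conservation of mass across the mixing zone: C = (1.77·1400 + 32.3·6.3) / (1.77 + 32.3) = 2681/34.07 = 78.71 mg/L.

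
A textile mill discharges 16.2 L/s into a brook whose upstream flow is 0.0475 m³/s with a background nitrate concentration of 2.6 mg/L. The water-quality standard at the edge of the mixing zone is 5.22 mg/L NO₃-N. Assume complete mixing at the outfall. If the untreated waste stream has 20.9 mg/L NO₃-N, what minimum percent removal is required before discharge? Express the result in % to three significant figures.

16.2 L/s = 0.0162 m³/s.
Mass balance: 5.22·0.0637 = 0.0162·Cₑ + 0.0475·2.6.
Cₑ = (0.3325 − 0.1235) / 0.0162 = 12.9 mg/L.
Required removal = 1 − 12.9/20.9 = 38.27 %.

38.3 %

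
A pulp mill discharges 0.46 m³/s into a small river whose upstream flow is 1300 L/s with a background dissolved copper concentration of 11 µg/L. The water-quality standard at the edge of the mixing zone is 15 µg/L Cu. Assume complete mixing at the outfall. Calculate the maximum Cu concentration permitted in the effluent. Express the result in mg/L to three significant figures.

0.0263 mg/L

1300 L/s = 1.3 m³/s.
11 µg/L = 0.011 mg/L.
15 µg/L = 0.015 mg/L.
Mass balance: 0.015·1.76 = 0.46·Cₑ + 1.3·0.011.
Cₑ = (0.0264 − 0.0143) / 0.46 = 0.0263 mg/L.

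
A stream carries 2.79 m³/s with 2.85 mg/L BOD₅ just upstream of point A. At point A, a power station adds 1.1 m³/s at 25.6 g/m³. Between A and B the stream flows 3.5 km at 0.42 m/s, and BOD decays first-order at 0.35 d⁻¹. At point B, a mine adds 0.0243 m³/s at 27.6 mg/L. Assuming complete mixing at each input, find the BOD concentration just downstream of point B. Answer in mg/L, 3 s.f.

After input A: C = (2.79·2.85 + 1.1·25.6) / 3.89 = 9.283 mg/L.
Over the 3.5 km reach to input B (t = 8333 s = 0.09645 d), decay gives C = 9.283·exp(−0.35·0.09645) = 8.975 mg/L.
After input B: C = (3.89·8.975 + 0.0243·27.6) / 3.914 = 9.091 mg/L.

9.09 mg/L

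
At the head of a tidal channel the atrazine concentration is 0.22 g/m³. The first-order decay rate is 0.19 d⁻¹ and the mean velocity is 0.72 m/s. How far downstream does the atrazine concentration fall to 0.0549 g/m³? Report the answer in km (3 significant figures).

454 km

From C = C₀·e^(−kt), t = ln(C₀/C)/k = ln(0.22/0.0549)/0.19 = 1.388/0.19 = 7.306 d.
Distance = v·t = 0.72 m/s × 6.312e+05 s = 4.545e+05 m = 454.5 km.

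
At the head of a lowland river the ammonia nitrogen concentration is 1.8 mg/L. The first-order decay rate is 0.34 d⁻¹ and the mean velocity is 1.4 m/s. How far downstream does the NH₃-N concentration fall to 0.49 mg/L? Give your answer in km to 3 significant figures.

From C = C₀·e^(−kt), t = ln(C₀/C)/k = ln(1.8/0.49)/0.34 = 1.301/0.34 = 3.827 d.
Distance = v·t = 1.4 m/s × 3.306e+05 s = 4.629e+05 m = 462.9 km.

463 km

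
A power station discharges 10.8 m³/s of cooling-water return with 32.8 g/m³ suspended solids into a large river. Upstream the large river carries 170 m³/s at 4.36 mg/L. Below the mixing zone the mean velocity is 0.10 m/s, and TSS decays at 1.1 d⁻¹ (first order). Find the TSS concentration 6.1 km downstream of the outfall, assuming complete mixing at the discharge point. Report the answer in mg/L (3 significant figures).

2.79 mg/L

After complete mixing, C₀ = (10.8·32.8 + 170·4.36) / 180.8 = 6.059 mg/L.
Travel time t = 6100 m / 0.10 m/s = 6.1e+04 s = 0.706 d.
C = 6.059·exp(−1.1·0.706) = 6.059·0.46 = 2.787 mg/L.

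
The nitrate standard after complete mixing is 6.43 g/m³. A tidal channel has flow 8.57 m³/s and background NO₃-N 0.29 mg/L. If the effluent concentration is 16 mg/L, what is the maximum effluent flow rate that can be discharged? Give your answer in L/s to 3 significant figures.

5500 L/s

Mass balance at complete mixing: C_std·(Q_w + Q_r) = Q_w·C_e + Q_r·C_b.
Rearranging, Q_w = Q_r·(C_std − C_b)/(C_e − C_std) = 8.57·(6.43 − 0.29) / (16 − 6.43) = 5.498 m³/s.
= 5498 L/s.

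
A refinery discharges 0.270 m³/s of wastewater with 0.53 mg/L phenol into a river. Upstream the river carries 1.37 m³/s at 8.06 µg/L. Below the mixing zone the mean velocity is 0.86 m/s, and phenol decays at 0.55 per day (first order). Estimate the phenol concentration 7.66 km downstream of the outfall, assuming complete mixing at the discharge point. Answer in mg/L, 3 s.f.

0.0888 mg/L

8.06 µg/L = 0.00806 mg/L.
After complete mixing, C₀ = (0.27·0.53 + 1.37·0.00806) / 1.64 = 0.09399 mg/L.
Travel time t = 7660 m / 0.86 m/s = 8907 s = 0.1031 d.
C = 0.09399·exp(−0.55·0.1031) = 0.09399·0.9449 = 0.08881 mg/L.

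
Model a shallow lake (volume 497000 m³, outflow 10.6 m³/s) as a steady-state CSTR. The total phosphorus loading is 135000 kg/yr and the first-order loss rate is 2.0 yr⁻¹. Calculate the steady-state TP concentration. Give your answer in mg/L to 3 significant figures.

0.402 mg/L

Outflow Q = 10.6 m³/s × 3.156e+07 s/yr = 3.345e+08 m³/yr.
Steady-state CSTR mass balance: W = Q·C + k·V·C, so C = W/(Q + kV).
Q + kV = 3.345e+08 + 2.0·497000 = 3.355e+08 m³/yr.
C = 135000/3.355e+08 = 0.0004024 kg/m³ = 0.4024 mg/L.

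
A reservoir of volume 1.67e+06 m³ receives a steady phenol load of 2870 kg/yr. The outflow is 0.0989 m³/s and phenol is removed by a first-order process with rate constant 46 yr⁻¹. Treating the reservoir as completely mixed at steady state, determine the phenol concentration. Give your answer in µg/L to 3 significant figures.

35.9 µg/L

Outflow Q = 0.0989 m³/s × 3.156e+07 s/yr = 3.121e+06 m³/yr.
Steady-state CSTR mass balance: W = Q·C + k·V·C, so C = W/(Q + kV).
Q + kV = 3.121e+06 + 46·1.67e+06 = 7.994e+07 m³/yr.
C = 2870/7.994e+07 = 3.59e-05 kg/m³ = 0.0359 mg/L = 35.9 µg/L.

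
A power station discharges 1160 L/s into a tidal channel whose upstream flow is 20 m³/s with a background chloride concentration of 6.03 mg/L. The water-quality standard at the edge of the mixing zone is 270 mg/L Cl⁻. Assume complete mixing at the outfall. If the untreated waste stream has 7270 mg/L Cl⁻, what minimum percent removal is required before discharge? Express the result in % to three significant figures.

1160 L/s = 1.16 m³/s.
Mass balance: 270·21.16 = 1.16·Cₑ + 20·6.03.
Cₑ = (5713 − 120.6) / 1.16 = 4821 mg/L.
Required removal = 1 − 4821/7270 = 33.68 %.

33.7 %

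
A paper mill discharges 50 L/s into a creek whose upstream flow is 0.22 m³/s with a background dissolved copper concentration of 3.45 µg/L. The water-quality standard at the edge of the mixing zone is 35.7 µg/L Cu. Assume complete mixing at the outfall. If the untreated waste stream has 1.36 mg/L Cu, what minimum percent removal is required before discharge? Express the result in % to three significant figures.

86.9 %

50 L/s = 0.05 m³/s.
3.45 µg/L = 0.00345 mg/L.
35.7 µg/L = 0.0357 mg/L.
Mass balance: 0.0357·0.27 = 0.05·Cₑ + 0.22·0.00345.
Cₑ = (0.009639 − 0.000759) / 0.05 = 0.1776 mg/L.
Required removal = 1 − 0.1776/1.36 = 86.94 %.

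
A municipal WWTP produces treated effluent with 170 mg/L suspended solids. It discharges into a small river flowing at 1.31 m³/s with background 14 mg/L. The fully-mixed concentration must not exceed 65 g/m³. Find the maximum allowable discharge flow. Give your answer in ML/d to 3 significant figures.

55.0 ML/d

Mass balance at complete mixing: C_std·(Q_w + Q_r) = Q_w·C_e + Q_r·C_b.
Rearranging, Q_w = Q_r·(C_std − C_b)/(C_e − C_std) = 1.31·(65 − 14) / (170 − 65) = 0.6363 m³/s.
= 54.98 ML/d.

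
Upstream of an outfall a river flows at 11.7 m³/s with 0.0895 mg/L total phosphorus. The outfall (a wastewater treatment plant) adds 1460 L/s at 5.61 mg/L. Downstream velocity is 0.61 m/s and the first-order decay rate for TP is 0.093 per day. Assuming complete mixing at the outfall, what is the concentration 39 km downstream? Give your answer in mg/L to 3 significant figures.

1460 L/s = 1.46 m³/s.
After complete mixing, C₀ = (1.46·5.61 + 11.7·0.0895) / 13.16 = 0.702 mg/L.
Travel time t = 3.9e+04 m / 0.61 m/s = 6.393e+04 s = 0.74 d.
C = 0.702·exp(−0.093·0.74) = 0.702·0.9335 = 0.6553 mg/L.

0.655 mg/L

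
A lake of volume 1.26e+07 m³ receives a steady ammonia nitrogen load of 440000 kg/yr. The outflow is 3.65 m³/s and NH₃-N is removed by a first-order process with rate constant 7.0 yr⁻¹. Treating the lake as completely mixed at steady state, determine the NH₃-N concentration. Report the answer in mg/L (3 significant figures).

2.16 mg/L

Outflow Q = 3.65 m³/s × 3.156e+07 s/yr = 1.152e+08 m³/yr.
Steady-state CSTR mass balance: W = Q·C + k·V·C, so C = W/(Q + kV).
Q + kV = 1.152e+08 + 7.0·1.26e+07 = 2.034e+08 m³/yr.
C = 440000/2.034e+08 = 0.002163 kg/m³ = 2.163 mg/L.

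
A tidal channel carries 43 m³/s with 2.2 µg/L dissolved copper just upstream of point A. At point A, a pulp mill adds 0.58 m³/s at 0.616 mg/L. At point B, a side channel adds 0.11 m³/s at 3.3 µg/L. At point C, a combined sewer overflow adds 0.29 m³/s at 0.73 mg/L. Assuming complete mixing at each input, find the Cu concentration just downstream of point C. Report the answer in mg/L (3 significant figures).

0.0151 mg/L

2.2 µg/L = 0.0022 mg/L.
After input A: C = (43·0.0022 + 0.58·0.616) / 43.58 = 0.01037 mg/L.
3.3 µg/L = 0.0033 mg/L.
After input B: C = (43.58·0.01037 + 0.11·0.0033) / 43.69 = 0.01035 mg/L.
After input C: C = (43.69·0.01035 + 0.29·0.73) / 43.98 = 0.0151 mg/L.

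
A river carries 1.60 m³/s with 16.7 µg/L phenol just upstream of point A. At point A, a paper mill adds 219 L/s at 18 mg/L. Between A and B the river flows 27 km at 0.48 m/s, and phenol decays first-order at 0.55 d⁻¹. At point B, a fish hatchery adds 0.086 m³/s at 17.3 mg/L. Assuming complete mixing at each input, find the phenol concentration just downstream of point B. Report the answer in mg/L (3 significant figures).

2.24 mg/L

16.7 µg/L = 0.0167 mg/L.
219 L/s = 0.219 m³/s.
After input A: C = (1.6·0.0167 + 0.219·18) / 1.819 = 2.182 mg/L.
Over the 27 km reach to input B (t = 5.625e+04 s = 0.651 d), decay gives C = 2.182·exp(−0.55·0.651) = 1.525 mg/L.
After input B: C = (1.819·1.525 + 0.086·17.3) / 1.905 = 2.237 mg/L.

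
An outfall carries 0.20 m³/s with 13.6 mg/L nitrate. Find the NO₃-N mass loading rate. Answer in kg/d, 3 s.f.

Mass flux = Q·C = 0.2 m³/s × 13.6 g/m³ = 2.72 g/s.
= 2.72 g/s × 86.4 = 235 kg/d.

235 kg/d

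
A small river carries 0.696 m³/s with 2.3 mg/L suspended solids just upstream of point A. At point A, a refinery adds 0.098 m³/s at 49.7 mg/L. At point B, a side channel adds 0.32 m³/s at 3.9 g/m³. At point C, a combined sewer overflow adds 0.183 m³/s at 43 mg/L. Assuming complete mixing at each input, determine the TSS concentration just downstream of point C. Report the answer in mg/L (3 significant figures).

After input A: C = (0.696·2.3 + 0.098·49.7) / 0.794 = 8.15 mg/L.
After input B: C = (0.794·8.15 + 0.32·3.9) / 1.114 = 6.929 mg/L.
After input C: C = (1.114·6.929 + 0.183·43) / 1.297 = 12.02 mg/L.

12.0 mg/L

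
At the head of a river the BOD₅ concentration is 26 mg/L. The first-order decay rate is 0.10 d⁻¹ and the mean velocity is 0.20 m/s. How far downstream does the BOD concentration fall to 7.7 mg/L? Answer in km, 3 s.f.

From C = C₀·e^(−kt), t = ln(C₀/C)/k = ln(26/7.7)/0.10 = 1.217/0.10 = 12.17 d.
Distance = v·t = 0.20 m/s × 1.051e+06 s = 2.103e+05 m = 210.3 km.

210 km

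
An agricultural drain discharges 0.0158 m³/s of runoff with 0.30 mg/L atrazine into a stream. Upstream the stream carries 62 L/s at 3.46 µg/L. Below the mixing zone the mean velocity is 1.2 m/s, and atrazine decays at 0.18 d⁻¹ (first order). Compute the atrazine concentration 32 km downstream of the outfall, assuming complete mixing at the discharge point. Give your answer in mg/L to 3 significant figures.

62 L/s = 0.062 m³/s.
3.46 µg/L = 0.00346 mg/L.
After complete mixing, C₀ = (0.0158·0.3 + 0.062·0.00346) / 0.0778 = 0.06368 mg/L.
Travel time t = 3.2e+04 m / 1.2 m/s = 2.667e+04 s = 0.3086 d.
C = 0.06368·exp(−0.18·0.3086) = 0.06368·0.946 = 0.06024 mg/L.

0.0602 mg/L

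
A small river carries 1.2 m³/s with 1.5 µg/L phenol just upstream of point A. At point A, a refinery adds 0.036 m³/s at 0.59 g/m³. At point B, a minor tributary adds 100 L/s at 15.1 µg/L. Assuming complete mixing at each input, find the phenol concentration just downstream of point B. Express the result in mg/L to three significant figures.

0.0184 mg/L

1.5 µg/L = 0.0015 mg/L.
After input A: C = (1.2·0.0015 + 0.036·0.59) / 1.236 = 0.01864 mg/L.
100 L/s = 0.1 m³/s.
15.1 µg/L = 0.0151 mg/L.
After input B: C = (1.236·0.01864 + 0.1·0.0151) / 1.336 = 0.01838 mg/L.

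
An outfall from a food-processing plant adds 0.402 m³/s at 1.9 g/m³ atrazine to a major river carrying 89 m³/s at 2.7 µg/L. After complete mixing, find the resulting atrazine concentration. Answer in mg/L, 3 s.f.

0.0112 mg/L

2.7 µg/L = 0.0027 mg/L.
Flow-weighted mixing gives C = (0.402·1.9 + 89·0.0027) / (0.402 + 89) = 1.004/89.4 = 0.01123 mg/L.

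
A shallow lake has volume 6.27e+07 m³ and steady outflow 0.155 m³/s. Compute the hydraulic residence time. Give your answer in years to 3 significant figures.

Q = 0.155 m³/s × 3.156e+07 s/yr = 4.891e+06 m³/yr.
Hydraulic residence time τ = V/Q = 6.27e+07/4.891e+06 = 12.82 yr.

12.8 yr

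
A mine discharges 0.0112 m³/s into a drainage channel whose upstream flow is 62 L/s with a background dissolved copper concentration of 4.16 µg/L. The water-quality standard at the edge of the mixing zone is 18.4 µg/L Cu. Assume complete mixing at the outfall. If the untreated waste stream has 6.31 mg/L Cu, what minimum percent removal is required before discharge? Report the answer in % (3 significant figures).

98.5 %

62 L/s = 0.062 m³/s.
4.16 µg/L = 0.00416 mg/L.
18.4 µg/L = 0.0184 mg/L.
Mass balance: 0.0184·0.0732 = 0.0112·Cₑ + 0.062·0.00416.
Cₑ = (0.001347 − 0.0002579) / 0.0112 = 0.09723 mg/L.
Required removal = 1 − 0.09723/6.31 = 98.46 %.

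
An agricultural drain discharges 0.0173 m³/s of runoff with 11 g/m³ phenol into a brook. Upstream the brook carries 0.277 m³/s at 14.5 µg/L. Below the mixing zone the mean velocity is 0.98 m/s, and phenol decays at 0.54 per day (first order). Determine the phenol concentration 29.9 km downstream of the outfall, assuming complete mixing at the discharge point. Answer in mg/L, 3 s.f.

14.5 µg/L = 0.0145 mg/L.
After complete mixing, C₀ = (0.0173·11 + 0.277·0.0145) / 0.2943 = 0.6603 mg/L.
Travel time t = 2.99e+04 m / 0.98 m/s = 3.051e+04 s = 0.3531 d.
C = 0.6603·exp(−0.54·0.3531) = 0.6603·0.8264 = 0.5456 mg/L.

0.546 mg/L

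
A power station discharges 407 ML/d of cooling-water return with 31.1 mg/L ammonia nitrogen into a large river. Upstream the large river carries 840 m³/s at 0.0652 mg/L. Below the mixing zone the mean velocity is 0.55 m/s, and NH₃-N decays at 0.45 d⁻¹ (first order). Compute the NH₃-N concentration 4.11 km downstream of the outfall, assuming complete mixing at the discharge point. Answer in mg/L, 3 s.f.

407 ML/d = 4.711 m³/s.
After complete mixing, C₀ = (4.711·31.1 + 840·0.0652) / 844.7 = 0.2383 mg/L.
Travel time t = 4110 m / 0.55 m/s = 7473 s = 0.08649 d.
C = 0.2383·exp(−0.45·0.08649) = 0.2383·0.9618 = 0.2292 mg/L.

0.229 mg/L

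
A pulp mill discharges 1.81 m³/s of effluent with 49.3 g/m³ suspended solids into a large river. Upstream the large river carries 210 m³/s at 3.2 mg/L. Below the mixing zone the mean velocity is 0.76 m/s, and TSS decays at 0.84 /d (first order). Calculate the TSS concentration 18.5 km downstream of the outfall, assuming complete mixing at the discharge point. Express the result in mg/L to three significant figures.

After complete mixing, C₀ = (1.81·49.3 + 210·3.2) / 211.8 = 3.594 mg/L.
Travel time t = 1.85e+04 m / 0.76 m/s = 2.434e+04 s = 0.2817 d.
C = 3.594·exp(−0.84·0.2817) = 3.594·0.7893 = 2.837 mg/L.

2.84 mg/L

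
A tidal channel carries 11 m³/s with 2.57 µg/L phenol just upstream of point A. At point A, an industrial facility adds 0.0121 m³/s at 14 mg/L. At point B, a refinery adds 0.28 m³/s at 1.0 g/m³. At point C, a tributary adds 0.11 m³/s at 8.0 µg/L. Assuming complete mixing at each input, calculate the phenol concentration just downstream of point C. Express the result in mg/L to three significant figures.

2.57 µg/L = 0.00257 mg/L.
After input A: C = (11·0.00257 + 0.0121·14) / 11.01 = 0.01795 mg/L.
After input B: C = (11.01·0.01795 + 0.28·1) / 11.29 = 0.0423 mg/L.
8.0 µg/L = 0.008 mg/L.
After input C: C = (11.29·0.0423 + 0.11·0.008) / 11.4 = 0.04197 mg/L.

0.0420 mg/L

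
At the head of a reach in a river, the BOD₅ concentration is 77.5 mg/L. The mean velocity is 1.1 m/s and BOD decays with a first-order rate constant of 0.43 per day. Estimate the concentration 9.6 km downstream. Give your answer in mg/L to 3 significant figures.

Travel time t = 9.6 km / 1.1 m/s = 9600/1.1 = 8727 s = 0.101 d.
First-order decay: C = 77.5·exp(−0.43·0.101) = 77.5·0.9575 = 74.21 mg/L.

74.2 mg/L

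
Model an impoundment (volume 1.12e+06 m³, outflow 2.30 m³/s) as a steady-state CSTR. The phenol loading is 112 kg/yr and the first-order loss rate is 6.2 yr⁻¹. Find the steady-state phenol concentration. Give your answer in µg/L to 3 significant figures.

Outflow Q = 2.30 m³/s × 3.156e+07 s/yr = 7.258e+07 m³/yr.
Steady-state CSTR mass balance: W = Q·C + k·V·C, so C = W/(Q + kV).
Q + kV = 7.258e+07 + 6.2·1.12e+06 = 7.953e+07 m³/yr.
C = 112/7.953e+07 = 1.408e-06 kg/m³ = 0.001408 mg/L = 1.408 µg/L.

1.41 µg/L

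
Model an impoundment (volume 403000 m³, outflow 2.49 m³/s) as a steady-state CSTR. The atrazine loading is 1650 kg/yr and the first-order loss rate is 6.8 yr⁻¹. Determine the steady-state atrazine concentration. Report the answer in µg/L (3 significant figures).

20.3 µg/L

Outflow Q = 2.49 m³/s × 3.156e+07 s/yr = 7.858e+07 m³/yr.
Steady-state CSTR mass balance: W = Q·C + k·V·C, so C = W/(Q + kV).
Q + kV = 7.858e+07 + 6.8·403000 = 8.132e+07 m³/yr.
C = 1650/8.132e+07 = 2.029e-05 kg/m³ = 0.02029 mg/L = 20.29 µg/L.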